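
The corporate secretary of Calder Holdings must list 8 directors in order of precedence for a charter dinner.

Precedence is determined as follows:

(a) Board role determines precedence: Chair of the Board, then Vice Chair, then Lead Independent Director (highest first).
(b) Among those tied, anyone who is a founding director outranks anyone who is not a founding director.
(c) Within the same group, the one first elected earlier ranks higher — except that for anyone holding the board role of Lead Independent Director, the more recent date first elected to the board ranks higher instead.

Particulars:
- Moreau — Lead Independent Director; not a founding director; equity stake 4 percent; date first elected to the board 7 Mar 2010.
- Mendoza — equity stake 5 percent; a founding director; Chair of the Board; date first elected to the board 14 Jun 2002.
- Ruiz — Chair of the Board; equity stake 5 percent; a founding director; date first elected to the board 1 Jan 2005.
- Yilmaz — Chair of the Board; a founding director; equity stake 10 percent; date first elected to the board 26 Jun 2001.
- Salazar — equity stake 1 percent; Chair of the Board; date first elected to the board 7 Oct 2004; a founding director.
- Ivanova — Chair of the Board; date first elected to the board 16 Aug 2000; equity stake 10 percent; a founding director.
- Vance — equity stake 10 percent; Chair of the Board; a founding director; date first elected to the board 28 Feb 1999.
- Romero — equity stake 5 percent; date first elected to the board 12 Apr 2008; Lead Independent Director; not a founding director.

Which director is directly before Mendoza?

Yilmaz

By board role: Vance, Ivanova, Yilmaz, Mendoza, Salazar and Ruiz (Chair of the Board); then Moreau and Romero (Lead Independent Director).
Vance, Ivanova, Yilmaz, Mendoza, Salazar and Ruiz are each a founding director, so the next rule applies.
Among Vance, Ivanova, Yilmaz, Mendoza, Salazar and Ruiz, by date first elected to the board (earlier first): Vance (28 Feb 1999) before Ivanova (16 Aug 2000) before Yilmaz (26 Jun 2001) before Mendoza (14 Jun 2002) before Salazar (7 Oct 2004) before Ruiz (1 Jan 2005).
Moreau and Romero are each not a founding director, so the next rule applies.
Among Moreau and Romero, by date first elected to the board (later first) (reversed rule for this group): Moreau (7 Mar 2010) before Romero (12 Apr 2008).
Order: Vance, Ivanova, Yilmaz, Mendoza, Salazar, Ruiz, Moreau, Romero.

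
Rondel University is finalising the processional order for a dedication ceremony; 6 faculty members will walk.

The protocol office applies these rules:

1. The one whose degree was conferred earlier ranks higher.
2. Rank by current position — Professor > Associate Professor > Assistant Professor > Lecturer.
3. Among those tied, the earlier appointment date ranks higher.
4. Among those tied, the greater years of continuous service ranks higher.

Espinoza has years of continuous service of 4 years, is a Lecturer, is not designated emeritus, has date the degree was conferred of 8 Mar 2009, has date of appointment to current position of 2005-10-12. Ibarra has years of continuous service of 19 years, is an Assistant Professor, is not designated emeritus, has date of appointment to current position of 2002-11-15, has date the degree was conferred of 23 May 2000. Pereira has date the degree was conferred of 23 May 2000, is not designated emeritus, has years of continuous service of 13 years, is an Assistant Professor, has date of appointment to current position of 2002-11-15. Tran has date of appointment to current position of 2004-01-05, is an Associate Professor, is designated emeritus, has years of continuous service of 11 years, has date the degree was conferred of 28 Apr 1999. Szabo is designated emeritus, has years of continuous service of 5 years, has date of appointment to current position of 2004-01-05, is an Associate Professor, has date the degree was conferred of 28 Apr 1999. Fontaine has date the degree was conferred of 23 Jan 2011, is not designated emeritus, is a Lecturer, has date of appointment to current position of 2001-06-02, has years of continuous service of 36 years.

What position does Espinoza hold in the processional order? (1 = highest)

5

By date the degree was conferred (earlier first): Tran and Szabo (both 28 Apr 1999); then Ibarra and Pereira (both 23 May 2000); then Espinoza (8 Mar 2009); then Fontaine (23 Jan 2011).
Tran and Szabo are each Associate Professor, so the next rule applies.
Tran and Szabo both have date of appointment to current position 2004-01-05, so the next rule applies.
Among Tran and Szabo, by years of continuous service (higher first): Tran (11 years) before Szabo (5 years).
Ibarra and Pereira are each Assistant Professor, so the next rule applies.
Ibarra and Pereira both have date of appointment to current position 2002-11-15, so the next rule applies.
Among Ibarra and Pereira, by years of continuous service (higher first): Ibarra (19 years) before Pereira (13 years).
Order: Tran, Szabo, Ibarra, Pereira, Espinoza, Fontaine. So position 5.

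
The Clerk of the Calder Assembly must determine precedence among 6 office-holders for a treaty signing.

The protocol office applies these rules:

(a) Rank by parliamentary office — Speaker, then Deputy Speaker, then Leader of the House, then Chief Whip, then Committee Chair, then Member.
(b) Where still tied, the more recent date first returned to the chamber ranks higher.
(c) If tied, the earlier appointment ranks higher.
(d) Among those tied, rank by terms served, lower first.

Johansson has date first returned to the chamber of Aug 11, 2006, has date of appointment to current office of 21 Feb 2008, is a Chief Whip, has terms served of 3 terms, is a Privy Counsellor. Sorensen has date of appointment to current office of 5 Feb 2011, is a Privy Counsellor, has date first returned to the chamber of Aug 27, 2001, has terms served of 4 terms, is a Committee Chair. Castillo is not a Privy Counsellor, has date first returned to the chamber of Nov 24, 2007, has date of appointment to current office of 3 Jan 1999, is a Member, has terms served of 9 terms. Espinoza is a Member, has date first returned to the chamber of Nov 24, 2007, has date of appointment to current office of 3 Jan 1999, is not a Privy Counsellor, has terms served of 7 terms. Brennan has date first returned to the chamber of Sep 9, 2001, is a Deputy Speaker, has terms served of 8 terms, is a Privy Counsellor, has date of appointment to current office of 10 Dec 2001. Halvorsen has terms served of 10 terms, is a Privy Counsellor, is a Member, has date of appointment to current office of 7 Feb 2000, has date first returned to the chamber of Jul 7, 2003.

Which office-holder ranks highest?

Brennan

By parliamentary office: Brennan (Deputy Speaker); then Johansson (Chief Whip); then Sorensen (Committee Chair); then Espinoza, Castillo and Halvorsen (Member).
Among Espinoza, Castillo and Halvorsen, by date first returned to the chamber (later first): Espinoza and Castillo (Nov 24, 2007) before Halvorsen (Jul 7, 2003).
Espinoza and Castillo both have date of appointment to current office 3 Jan 1999, so the next rule applies.
Among Espinoza and Castillo, by terms served (lower first): Espinoza (7 terms) before Castillo (9 terms).
Order: Brennan, Johansson, Sorensen, Espinoza, Castillo, Halvorsen.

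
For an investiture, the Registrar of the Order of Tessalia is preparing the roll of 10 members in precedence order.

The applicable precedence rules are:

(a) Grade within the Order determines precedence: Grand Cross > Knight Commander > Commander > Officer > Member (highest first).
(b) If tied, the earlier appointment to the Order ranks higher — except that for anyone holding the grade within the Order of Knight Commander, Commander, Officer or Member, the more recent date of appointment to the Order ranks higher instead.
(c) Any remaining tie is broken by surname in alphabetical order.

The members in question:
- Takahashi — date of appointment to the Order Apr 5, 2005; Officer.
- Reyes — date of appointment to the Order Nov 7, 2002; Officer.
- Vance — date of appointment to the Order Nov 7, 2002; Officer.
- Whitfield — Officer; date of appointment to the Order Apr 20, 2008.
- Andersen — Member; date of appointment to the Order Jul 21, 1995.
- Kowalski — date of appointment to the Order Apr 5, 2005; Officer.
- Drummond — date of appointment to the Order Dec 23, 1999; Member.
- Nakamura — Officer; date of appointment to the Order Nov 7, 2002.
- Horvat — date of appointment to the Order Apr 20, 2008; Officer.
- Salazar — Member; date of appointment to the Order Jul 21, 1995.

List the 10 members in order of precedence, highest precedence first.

By grade within the Order: Horvat, Whitfield, Kowalski, Takahashi, Nakamura, Reyes and Vance (Officer); then Drummond, Andersen and Salazar (Member).
Among Horvat, Whitfield, Kowalski, Takahashi, Nakamura, Reyes and Vance, by date of appointment to the Order (later first) (reversed rule for this group): Horvat and Whitfield (Apr 20, 2008) before Kowalski and Takahashi (Apr 5, 2005) before Nakamura, Reyes and Vance (Nov 7, 2002).
Among Horvat and Whitfield, alphabetically by surname: Horvat before Whitfield.
Among Kowalski and Takahashi, alphabetically by surname: Kowalski before Takahashi.
Among Nakamura, Reyes and Vance, alphabetically by surname: Nakamura before Reyes before Vance.
Among Drummond, Andersen and Salazar, by date of appointment to the Order (later first) (reversed rule for this group): Drummond (Dec 23, 1999) before Andersen and Salazar (Jul 21, 1995).
Among Andersen and Salazar, alphabetically by surname: Andersen before Salazar.
Full order: Horvat, Whitfield, Kowalski, Takahashi, Nakamura, Reyes, Vance, Drummond, Andersen, Salazar.

Horvat, Whitfield, Kowalski, Takahashi, Nakamura, Reyes, Vance, Drummond, Andersen, Salazar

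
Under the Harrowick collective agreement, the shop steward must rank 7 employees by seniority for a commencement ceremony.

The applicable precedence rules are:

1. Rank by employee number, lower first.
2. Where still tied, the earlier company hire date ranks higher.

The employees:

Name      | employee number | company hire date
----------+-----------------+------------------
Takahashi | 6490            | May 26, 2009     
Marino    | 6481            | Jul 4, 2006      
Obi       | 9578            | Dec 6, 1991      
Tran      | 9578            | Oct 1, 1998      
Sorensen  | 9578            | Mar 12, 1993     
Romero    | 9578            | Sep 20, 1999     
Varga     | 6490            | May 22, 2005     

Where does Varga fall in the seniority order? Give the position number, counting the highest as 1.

By employee number (lower first): Marino (6481); then Varga and Takahashi (both 6490); then Obi, Sorensen, Tran and Romero (each 9578).
Among Varga and Takahashi, by company hire date (earlier first): Varga (May 22, 2005) before Takahashi (May 26, 2009).
Among Obi, Sorensen, Tran and Romero, by company hire date (earlier first): Obi (Dec 6, 1991) before Sorensen (Mar 12, 1993) before Tran (Oct 1, 1998) before Romero (Sep 20, 1999).
Order: Marino, Varga, Takahashi, Obi, Sorensen, Tran, Romero. So position 2.

2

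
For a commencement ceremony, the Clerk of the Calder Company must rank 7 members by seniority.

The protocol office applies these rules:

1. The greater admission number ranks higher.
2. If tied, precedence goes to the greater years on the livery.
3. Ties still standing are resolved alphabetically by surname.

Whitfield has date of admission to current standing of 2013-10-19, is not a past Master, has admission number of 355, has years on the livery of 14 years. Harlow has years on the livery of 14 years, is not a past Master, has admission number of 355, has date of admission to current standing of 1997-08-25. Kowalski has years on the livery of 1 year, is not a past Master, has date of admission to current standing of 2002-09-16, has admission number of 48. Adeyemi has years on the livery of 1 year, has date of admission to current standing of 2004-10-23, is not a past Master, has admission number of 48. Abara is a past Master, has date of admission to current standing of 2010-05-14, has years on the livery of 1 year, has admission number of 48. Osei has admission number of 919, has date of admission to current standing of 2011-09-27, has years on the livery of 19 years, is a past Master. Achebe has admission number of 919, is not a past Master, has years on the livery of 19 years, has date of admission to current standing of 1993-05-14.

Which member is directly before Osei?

By admission number (higher first): Achebe and Osei (both 919); then Harlow and Whitfield (both 355); then Abara, Adeyemi and Kowalski (each 48).
Achebe and Osei both have years on the livery 19 years, so the next rule applies.
Among Achebe and Osei, alphabetically by surname: Achebe before Osei.
Harlow and Whitfield both have years on the livery 14 years, so the next rule applies.
Among Harlow and Whitfield, alphabetically by surname: Harlow before Whitfield.
Abara, Adeyemi and Kowalski all have years on the livery 1 year, so the next rule applies.
Among Abara, Adeyemi and Kowalski, alphabetically by surname: Abara before Adeyemi before Kowalski.
Order: Achebe, Osei, Harlow, Whitfield, Abara, Adeyemi, Kowalski.

Achebe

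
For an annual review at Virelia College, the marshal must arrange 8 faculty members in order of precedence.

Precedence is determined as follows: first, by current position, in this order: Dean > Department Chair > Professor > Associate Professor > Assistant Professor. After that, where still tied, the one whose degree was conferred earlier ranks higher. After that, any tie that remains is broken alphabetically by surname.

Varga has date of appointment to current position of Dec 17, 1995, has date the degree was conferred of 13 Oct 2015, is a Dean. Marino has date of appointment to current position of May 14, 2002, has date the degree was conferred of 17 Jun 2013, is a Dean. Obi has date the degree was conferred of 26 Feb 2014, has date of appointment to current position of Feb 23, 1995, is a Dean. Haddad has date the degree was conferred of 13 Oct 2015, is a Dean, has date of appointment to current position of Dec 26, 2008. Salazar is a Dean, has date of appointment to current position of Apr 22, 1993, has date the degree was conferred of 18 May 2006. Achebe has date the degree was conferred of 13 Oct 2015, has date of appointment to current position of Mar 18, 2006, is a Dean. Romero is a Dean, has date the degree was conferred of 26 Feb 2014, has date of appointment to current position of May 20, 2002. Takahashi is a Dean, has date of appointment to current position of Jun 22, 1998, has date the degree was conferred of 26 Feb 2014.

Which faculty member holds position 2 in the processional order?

Marino

By current position: Salazar, Marino, Obi, Romero, Takahashi, Achebe, Haddad and Varga (Dean).
Among Salazar, Marino, Obi, Romero, Takahashi, Achebe, Haddad and Varga, by date the degree was conferred (earlier first): Salazar (18 May 2006) before Marino (17 Jun 2013) before Obi, Romero and Takahashi (26 Feb 2014) before Achebe, Haddad and Varga (13 Oct 2015).
Among Obi, Romero and Takahashi, alphabetically by surname: Obi before Romero before Takahashi.
Among Achebe, Haddad and Varga, alphabetically by surname: Achebe before Haddad before Varga.
Order: Salazar, Marino, Obi, Romero, Takahashi, Achebe, Haddad, Varga.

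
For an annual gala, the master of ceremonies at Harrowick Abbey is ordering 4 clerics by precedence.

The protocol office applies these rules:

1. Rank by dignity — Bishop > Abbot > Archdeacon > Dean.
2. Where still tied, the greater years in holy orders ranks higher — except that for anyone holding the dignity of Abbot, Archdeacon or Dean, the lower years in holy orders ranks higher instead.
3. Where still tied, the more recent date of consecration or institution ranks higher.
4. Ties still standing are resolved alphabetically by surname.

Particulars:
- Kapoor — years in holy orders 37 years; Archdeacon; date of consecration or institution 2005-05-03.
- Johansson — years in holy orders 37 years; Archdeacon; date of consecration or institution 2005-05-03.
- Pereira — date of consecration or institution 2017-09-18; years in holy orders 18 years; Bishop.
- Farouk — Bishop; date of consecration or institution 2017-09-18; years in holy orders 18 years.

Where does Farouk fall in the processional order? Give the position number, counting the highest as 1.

1

By dignity: Farouk and Pereira (Bishop); then Johansson and Kapoor (Archdeacon).
Farouk and Pereira both have years in holy orders 18 years, so the next rule applies.
Farouk and Pereira both have date of consecration or institution 2017-09-18, so the next rule applies.
Among Farouk and Pereira, alphabetically by surname: Farouk before Pereira.
Johansson and Kapoor both have years in holy orders 37 years, so the next rule applies.
Johansson and Kapoor both have date of consecration or institution 2005-05-03, so the next rule applies.
Among Johansson and Kapoor, alphabetically by surname: Johansson before Kapoor.
Order: Farouk, Pereira, Johansson, Kapoor. So position 1.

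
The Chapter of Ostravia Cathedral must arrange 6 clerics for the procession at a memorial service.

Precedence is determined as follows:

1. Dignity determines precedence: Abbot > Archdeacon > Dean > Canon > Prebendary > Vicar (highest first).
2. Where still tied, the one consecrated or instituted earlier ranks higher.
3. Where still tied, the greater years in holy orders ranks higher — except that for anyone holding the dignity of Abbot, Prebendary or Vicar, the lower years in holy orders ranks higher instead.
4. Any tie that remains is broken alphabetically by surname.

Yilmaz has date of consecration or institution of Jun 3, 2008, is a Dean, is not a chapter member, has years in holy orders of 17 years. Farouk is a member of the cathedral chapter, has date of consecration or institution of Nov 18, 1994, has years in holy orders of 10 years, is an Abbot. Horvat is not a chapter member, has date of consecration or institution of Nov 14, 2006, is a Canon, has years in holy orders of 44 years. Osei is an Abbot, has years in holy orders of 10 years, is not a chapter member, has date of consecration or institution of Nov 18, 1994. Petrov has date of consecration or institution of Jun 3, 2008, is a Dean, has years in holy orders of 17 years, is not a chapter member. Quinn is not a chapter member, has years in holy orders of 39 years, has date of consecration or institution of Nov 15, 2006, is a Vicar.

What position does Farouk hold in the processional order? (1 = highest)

1

By dignity: Farouk and Osei (Abbot); then Petrov and Yilmaz (Dean); then Horvat (Canon); then Quinn (Vicar).
Farouk and Osei both have date of consecration or institution Nov 18, 1994, so the next rule applies.
Farouk and Osei both have years in holy orders 10 years, so the next rule applies.
Among Farouk and Osei, alphabetically by surname: Farouk before Osei.
Petrov and Yilmaz both have date of consecration or institution Jun 3, 2008, so the next rule applies.
Petrov and Yilmaz both have years in holy orders 17 years, so the next rule applies.
Among Petrov and Yilmaz, alphabetically by surname: Petrov before Yilmaz.
Order: Farouk, Osei, Petrov, Yilmaz, Horvat, Quinn. So position 1.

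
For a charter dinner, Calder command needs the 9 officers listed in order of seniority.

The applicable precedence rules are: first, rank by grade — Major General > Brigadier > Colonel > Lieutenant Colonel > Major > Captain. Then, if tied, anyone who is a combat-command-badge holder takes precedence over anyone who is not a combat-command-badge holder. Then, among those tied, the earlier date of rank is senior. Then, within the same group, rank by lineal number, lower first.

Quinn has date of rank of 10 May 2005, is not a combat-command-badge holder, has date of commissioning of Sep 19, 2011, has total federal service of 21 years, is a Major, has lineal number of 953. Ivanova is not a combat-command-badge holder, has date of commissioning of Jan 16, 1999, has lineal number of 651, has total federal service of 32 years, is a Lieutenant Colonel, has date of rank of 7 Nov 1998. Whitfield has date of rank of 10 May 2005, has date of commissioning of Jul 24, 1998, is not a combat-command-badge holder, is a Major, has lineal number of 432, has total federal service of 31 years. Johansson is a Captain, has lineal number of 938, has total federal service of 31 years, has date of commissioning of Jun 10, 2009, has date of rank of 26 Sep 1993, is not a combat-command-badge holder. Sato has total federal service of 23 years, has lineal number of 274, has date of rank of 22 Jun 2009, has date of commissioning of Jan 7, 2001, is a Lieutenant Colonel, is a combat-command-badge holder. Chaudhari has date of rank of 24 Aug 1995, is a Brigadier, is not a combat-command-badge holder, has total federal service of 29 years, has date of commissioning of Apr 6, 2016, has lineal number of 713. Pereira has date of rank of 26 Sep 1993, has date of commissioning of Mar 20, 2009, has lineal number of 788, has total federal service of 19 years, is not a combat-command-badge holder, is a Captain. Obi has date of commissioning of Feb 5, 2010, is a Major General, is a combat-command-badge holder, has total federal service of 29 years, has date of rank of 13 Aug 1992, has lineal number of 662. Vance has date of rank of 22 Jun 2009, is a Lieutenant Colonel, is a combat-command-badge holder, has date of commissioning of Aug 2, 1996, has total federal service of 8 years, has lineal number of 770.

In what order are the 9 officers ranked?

By grade: Obi (Major General); then Chaudhari (Brigadier); then Sato, Vance and Ivanova (Lieutenant Colonel); then Whitfield and Quinn (Major); then Pereira and Johansson (Captain).
Among Sato, Vance and Ivanova, a combat-command-badge holder before not a combat-command-badge holder: Sato and Vance (a combat-command-badge holder) before Ivanova (not a combat-command-badge holder).
Sato and Vance both have date of rank 22 Jun 2009, so the next rule applies.
Among Sato and Vance, by lineal number (lower first): Sato (274) before Vance (770).
Whitfield and Quinn are each not a combat-command-badge holder, so the next rule applies.
Whitfield and Quinn both have date of rank 10 May 2005, so the next rule applies.
Among Whitfield and Quinn, by lineal number (lower first): Whitfield (432) before Quinn (953).
Pereira and Johansson are each not a combat-command-badge holder, so the next rule applies.
Pereira and Johansson both have date of rank 26 Sep 1993, so the next rule applies.
Among Pereira and Johansson, by lineal number (lower first): Pereira (788) before Johansson (938).
Full order: Obi, Chaudhari, Sato, Vance, Ivanova, Whitfield, Quinn, Pereira, Johansson.

Obi, Chaudhari, Sato, Vance, Ivanova, Whitfield, Quinn, Pereira, Johansson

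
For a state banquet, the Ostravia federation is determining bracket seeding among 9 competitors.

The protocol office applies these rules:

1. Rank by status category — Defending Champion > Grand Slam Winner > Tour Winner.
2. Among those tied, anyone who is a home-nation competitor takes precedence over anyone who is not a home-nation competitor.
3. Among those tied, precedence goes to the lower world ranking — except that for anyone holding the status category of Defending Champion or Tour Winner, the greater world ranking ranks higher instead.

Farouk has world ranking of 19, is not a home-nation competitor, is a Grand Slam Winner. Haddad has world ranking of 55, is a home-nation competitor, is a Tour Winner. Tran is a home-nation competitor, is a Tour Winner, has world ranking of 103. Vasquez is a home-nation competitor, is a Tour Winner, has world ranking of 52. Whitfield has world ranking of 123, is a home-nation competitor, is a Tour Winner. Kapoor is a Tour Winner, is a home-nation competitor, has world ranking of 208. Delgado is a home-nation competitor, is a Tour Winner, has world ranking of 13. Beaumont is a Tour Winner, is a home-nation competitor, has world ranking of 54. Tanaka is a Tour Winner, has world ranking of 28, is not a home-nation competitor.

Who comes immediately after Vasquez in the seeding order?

By status category: Farouk (Grand Slam Winner); then Kapoor, Whitfield, Tran, Haddad, Beaumont, Vasquez, Delgado and Tanaka (Tour Winner).
Among Kapoor, Whitfield, Tran, Haddad, Beaumont, Vasquez, Delgado and Tanaka, a home-nation competitor before not a home-nation competitor: Kapoor, Whitfield, Tran, Haddad, Beaumont, Vasquez and Delgado (a home-nation competitor) before Tanaka (not a home-nation competitor).
Among Kapoor, Whitfield, Tran, Haddad, Beaumont, Vasquez and Delgado, by world ranking (higher first) (reversed rule for this group): Kapoor (208) before Whitfield (123) before Tran (103) before Haddad (55) before Beaumont (54) before Vasquez (52) before Delgado (13).
Order: Farouk, Kapoor, Whitfield, Tran, Haddad, Beaumont, Vasquez, Delgado, Tanaka.

Delgado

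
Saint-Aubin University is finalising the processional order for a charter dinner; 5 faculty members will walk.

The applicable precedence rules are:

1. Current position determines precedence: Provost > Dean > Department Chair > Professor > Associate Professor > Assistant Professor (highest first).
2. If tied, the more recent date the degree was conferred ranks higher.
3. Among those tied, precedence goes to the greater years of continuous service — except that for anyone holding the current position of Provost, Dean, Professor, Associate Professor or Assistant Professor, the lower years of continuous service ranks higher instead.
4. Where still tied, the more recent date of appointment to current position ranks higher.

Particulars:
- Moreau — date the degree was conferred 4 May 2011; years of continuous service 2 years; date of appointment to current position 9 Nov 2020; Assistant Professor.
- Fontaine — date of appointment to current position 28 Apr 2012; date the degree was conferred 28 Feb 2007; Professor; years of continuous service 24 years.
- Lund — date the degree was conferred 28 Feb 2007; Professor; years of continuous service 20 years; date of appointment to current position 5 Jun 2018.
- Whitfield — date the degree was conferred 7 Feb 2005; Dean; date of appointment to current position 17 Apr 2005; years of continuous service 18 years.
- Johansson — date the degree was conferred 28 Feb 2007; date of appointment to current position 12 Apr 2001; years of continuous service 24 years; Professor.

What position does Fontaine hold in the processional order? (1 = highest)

3

By current position: Whitfield (Dean); then Lund, Fontaine and Johansson (Professor); then Moreau (Assistant Professor).
Lund, Fontaine and Johansson all have date the degree was conferred 28 Feb 2007, so the next rule applies.
Among Lund, Fontaine and Johansson, by years of continuous service (lower first) (reversed rule for this group): Lund (20 years) before Fontaine and Johansson (24 years).
Among Fontaine and Johansson, by date of appointment to current position (later first): Fontaine (28 Apr 2012) before Johansson (12 Apr 2001).
Order: Whitfield, Lund, Fontaine, Johansson, Moreau. So position 3.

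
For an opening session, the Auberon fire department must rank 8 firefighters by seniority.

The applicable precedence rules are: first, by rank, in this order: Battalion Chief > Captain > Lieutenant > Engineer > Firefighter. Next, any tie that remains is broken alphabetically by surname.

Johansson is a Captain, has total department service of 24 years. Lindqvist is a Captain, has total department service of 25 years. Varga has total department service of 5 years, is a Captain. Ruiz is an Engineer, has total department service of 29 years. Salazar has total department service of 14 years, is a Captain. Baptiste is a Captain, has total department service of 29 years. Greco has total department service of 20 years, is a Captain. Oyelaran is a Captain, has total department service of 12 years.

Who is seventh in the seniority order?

Varga

By rank: Baptiste, Greco, Johansson, Lindqvist, Oyelaran, Salazar and Varga (Captain); then Ruiz (Engineer).
Among Baptiste, Greco, Johansson, Lindqvist, Oyelaran, Salazar and Varga, alphabetically by surname: Baptiste before Greco before Johansson before Lindqvist before Oyelaran before Salazar before Varga.
Order: Baptiste, Greco, Johansson, Lindqvist, Oyelaran, Salazar, Varga, Ruiz.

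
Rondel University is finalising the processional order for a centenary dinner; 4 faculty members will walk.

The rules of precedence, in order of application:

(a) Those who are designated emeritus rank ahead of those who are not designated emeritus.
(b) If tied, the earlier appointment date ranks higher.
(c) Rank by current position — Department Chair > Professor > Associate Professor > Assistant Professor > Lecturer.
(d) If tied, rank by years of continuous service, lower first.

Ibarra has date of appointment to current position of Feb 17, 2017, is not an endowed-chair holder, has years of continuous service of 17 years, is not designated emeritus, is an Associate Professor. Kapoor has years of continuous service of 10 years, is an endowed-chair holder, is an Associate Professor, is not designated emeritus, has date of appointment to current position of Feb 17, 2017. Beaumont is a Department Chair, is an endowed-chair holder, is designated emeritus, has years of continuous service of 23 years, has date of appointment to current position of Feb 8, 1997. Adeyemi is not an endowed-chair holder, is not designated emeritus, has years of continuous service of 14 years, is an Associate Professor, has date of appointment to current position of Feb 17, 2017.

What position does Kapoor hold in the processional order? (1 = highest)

By the first rule: Beaumont (designated emeritus); then Kapoor, Adeyemi and Ibarra (each not designated emeritus).
Kapoor, Adeyemi and Ibarra all have date of appointment to current position Feb 17, 2017, so the next rule applies.
Kapoor, Adeyemi and Ibarra are each Associate Professor, so the next rule applies.
Among Kapoor, Adeyemi and Ibarra, by years of continuous service (lower first): Kapoor (10 years) before Adeyemi (14 years) before Ibarra (17 years).
Order: Beaumont, Kapoor, Adeyemi, Ibarra. So position 2.

2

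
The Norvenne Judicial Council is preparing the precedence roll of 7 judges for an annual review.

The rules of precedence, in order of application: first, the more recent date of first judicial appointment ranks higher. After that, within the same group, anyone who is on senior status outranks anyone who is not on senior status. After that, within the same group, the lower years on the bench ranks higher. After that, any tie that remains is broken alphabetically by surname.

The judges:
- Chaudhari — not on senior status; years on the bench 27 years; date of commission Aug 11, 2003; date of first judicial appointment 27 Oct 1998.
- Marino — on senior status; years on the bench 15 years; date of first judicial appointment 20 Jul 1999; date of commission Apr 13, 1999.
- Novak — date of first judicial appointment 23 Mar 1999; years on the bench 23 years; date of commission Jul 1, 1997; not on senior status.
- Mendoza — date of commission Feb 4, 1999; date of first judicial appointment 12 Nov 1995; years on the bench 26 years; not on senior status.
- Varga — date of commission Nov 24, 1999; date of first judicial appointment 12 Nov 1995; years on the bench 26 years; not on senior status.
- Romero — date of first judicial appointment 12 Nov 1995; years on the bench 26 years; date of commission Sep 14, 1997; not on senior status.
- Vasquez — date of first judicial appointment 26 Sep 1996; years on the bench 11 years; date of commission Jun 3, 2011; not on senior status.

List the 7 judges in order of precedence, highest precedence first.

Marino, Novak, Chaudhari, Vasquez, Mendoza, Romero, Varga

By date of first judicial appointment (later first): Marino (20 Jul 1999); then Novak (23 Mar 1999); then Chaudhari (27 Oct 1998); then Vasquez (26 Sep 1996); then Mendoza, Romero and Varga (each 12 Nov 1995).
Mendoza, Romero and Varga are each not on senior status, so the next rule applies.
Mendoza, Romero and Varga all have years on the bench 26 years, so the next rule applies.
Among Mendoza, Romero and Varga, alphabetically by surname: Mendoza before Romero before Varga.
Full order: Marino, Novak, Chaudhari, Vasquez, Mendoza, Romero, Varga.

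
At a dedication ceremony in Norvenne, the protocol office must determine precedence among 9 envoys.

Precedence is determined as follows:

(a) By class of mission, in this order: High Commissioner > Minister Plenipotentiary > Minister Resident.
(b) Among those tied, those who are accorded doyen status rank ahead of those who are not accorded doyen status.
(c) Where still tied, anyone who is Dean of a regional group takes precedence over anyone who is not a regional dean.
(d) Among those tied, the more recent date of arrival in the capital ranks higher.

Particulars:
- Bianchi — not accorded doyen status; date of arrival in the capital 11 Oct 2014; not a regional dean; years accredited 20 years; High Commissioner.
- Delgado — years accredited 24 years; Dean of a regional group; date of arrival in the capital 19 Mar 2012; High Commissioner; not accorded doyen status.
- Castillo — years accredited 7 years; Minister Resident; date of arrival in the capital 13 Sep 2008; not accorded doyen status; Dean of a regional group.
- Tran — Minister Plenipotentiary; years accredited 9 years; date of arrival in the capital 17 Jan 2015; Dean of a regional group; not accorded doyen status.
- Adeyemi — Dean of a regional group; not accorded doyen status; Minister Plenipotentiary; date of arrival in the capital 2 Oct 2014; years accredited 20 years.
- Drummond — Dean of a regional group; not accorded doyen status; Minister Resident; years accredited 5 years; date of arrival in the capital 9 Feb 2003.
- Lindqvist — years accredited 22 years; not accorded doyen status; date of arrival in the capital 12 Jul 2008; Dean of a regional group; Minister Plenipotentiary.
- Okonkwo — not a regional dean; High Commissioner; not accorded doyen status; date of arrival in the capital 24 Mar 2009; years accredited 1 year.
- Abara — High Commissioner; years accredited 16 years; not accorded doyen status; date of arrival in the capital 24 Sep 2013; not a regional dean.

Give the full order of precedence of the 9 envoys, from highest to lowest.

By class of mission: Delgado, Bianchi, Abara and Okonkwo (High Commissioner); then Tran, Adeyemi and Lindqvist (Minister Plenipotentiary); then Castillo and Drummond (Minister Resident).
Delgado, Bianchi, Abara and Okonkwo are each not accorded doyen status, so the next rule applies.
Among Delgado, Bianchi, Abara and Okonkwo, Dean of a regional group before not a regional dean: Delgado (Dean of a regional group) before Bianchi, Abara and Okonkwo (not a regional dean).
Among Bianchi, Abara and Okonkwo, by date of arrival in the capital (later first): Bianchi (11 Oct 2014) before Abara (24 Sep 2013) before Okonkwo (24 Mar 2009).
Tran, Adeyemi and Lindqvist are each not accorded doyen status, so the next rule applies.
Tran, Adeyemi and Lindqvist are each Dean of a regional group, so the next rule applies.
Among Tran, Adeyemi and Lindqvist, by date of arrival in the capital (later first): Tran (17 Jan 2015) before Adeyemi (2 Oct 2014) before Lindqvist (12 Jul 2008).
Castillo and Drummond are each not accorded doyen status, so the next rule applies.
Castillo and Drummond are each Dean of a regional group, so the next rule applies.
Among Castillo and Drummond, by date of arrival in the capital (later first): Castillo (13 Sep 2008) before Drummond (9 Feb 2003).
Full order: Delgado, Bianchi, Abara, Okonkwo, Tran, Adeyemi, Lindqvist, Castillo, Drummond.

Delgado, Bianchi, Abara, Okonkwo, Tran, Adeyemi, Lindqvist, Castillo, Drummond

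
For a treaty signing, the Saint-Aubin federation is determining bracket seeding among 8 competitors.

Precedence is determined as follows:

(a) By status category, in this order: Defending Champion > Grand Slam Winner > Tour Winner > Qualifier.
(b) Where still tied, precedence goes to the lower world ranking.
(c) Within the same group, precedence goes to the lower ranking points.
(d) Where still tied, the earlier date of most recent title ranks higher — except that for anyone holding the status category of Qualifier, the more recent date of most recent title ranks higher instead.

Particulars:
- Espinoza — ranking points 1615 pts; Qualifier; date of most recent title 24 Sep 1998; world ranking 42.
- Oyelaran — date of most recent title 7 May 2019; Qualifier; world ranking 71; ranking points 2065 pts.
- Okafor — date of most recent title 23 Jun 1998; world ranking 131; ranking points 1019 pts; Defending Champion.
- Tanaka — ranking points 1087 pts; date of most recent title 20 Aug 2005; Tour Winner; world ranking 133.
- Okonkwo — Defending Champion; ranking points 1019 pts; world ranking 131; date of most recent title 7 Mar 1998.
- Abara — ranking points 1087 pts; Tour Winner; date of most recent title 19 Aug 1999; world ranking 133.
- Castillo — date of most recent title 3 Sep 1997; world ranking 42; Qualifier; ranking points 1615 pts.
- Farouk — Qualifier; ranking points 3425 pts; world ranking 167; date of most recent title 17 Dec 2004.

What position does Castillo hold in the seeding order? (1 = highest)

6

By status category: Okonkwo and Okafor (Defending Champion); then Abara and Tanaka (Tour Winner); then Espinoza, Castillo, Oyelaran and Farouk (Qualifier).
Okonkwo and Okafor both have world ranking 131, so the next rule applies.
Okonkwo and Okafor both have ranking points 1019 pts, so the next rule applies.
Among Okonkwo and Okafor, by date of most recent title (earlier first): Okonkwo (7 Mar 1998) before Okafor (23 Jun 1998).
Abara and Tanaka both have world ranking 133, so the next rule applies.
Abara and Tanaka both have ranking points 1087 pts, so the next rule applies.
Among Abara and Tanaka, by date of most recent title (earlier first): Abara (19 Aug 1999) before Tanaka (20 Aug 2005).
Among Espinoza, Castillo, Oyelaran and Farouk, by world ranking (lower first): Espinoza and Castillo (42) before Oyelaran (71) before Farouk (167).
Espinoza and Castillo both have ranking points 1615 pts, so the next rule applies.
Among Espinoza and Castillo, by date of most recent title (later first) (reversed rule for this group): Espinoza (24 Sep 1998) before Castillo (3 Sep 1997).
Order: Okonkwo, Okafor, Abara, Tanaka, Espinoza, Castillo, Oyelaran, Farouk. So position 6.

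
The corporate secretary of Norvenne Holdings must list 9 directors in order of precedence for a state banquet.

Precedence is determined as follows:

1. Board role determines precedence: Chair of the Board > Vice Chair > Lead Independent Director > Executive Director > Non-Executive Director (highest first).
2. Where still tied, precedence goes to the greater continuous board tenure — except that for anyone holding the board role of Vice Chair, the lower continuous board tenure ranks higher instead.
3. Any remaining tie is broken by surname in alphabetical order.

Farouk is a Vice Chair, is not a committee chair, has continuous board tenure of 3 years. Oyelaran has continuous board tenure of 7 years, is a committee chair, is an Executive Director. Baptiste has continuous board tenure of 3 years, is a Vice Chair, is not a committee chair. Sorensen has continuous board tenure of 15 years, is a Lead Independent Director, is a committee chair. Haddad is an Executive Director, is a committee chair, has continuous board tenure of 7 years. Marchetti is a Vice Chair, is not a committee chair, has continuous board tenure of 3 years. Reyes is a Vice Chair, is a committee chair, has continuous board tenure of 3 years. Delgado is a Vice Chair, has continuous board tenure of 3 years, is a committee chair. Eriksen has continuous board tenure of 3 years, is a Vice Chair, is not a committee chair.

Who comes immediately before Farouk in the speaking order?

By board role: Baptiste, Delgado, Eriksen, Farouk, Marchetti and Reyes (Vice Chair); then Sorensen (Lead Independent Director); then Haddad and Oyelaran (Executive Director).
Baptiste, Delgado, Eriksen, Farouk, Marchetti and Reyes all have continuous board tenure 3 years, so the next rule applies.
Among Baptiste, Delgado, Eriksen, Farouk, Marchetti and Reyes, alphabetically by surname: Baptiste before Delgado before Eriksen before Farouk before Marchetti before Reyes.
Haddad and Oyelaran both have continuous board tenure 7 years, so the next rule applies.
Among Haddad and Oyelaran, alphabetically by surname: Haddad before Oyelaran.
Order: Baptiste, Delgado, Eriksen, Farouk, Marchetti, Reyes, Sorensen, Haddad, Oyelaran.

Eriksen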